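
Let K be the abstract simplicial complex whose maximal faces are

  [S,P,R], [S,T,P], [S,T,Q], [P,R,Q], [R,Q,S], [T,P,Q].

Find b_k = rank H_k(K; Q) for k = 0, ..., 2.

Take the total order P < Q < R < S < T on the vertex set. Then K (dimension 2) consists of the simplices:

  0-simplices (5): P, Q, R, S, T
  1-simplices (9): PQ, PR, PS, PT, QR, QS, QT, RS, ST
  2-simplices (6): PQR, PQT, PRS, PST, QRS, QST

Hence C_0 ≅ Z^5, C_1 ≅ Z^9, C_2 ≅ Z^6.

∂_1: C_1 → C_0 is given by ∂[p,q] = [q] − [p]. For instance
  ∂QS = S − Q.
The resulting 5×9 matrix has rank 4, and its Smith normal form has invariant factors (1,1,1,1).

The boundary map ∂_2: C_2 → C_1 sends each 2-simplex [p,q,r] to [q,r] − [p,r] + [p,q]. For instance
  ∂PRS = RS − PS + PR,
  ∂PST = ST − PT + PS.
The 9×6 boundary matrix has rank 5 and Smith normal form diag(1,1,1,1,1).

Reading off H_k = ker ∂_k / im ∂_{k+1}:

  H_0: rank C_0 − rank ∂_1 = 5 − 4 = 1, and the invariant factors of ∂_1 are all 1, so H_0 ≅ Z.
  H_1: rank ker ∂_1 − rank ∂_2 = (9 − 4) − 5 = 0, and the invariant factors of ∂_2 are all 1, so H_1 ≅ 0.
  H_2: rank ker ∂_2 − rank ∂_3 = (6 − 5) − 0 = 1, and there is no ∂_3, so H_2 ≅ Z.

Hence the Betti numbers are b_0 = 1, b_1 = 0, b_2 = 1.

b_0 = 1, b_1 = 0, b_2 = 1.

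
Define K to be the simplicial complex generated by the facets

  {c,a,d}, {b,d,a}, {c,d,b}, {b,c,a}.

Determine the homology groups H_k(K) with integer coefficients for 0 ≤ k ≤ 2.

H_0 ≅ Z,  H_1 = 0,  H_2 ≅ Z.

Fix the vertex order a < b < c < d and write every simplex with vertices in increasing order. Then dim K = 2 and the simplices of K are:

  0-simplices (4): a, b, c, d
  1-simplices (6): ab, ac, ad, bc, bd, cd
  2-simplices (4): abc, abd, acd, bcd

giving chain groups C_0 ≅ Z^4, C_1 ≅ Z^6, C_2 ≅ Z^4.

The boundary map ∂_1: C_1 → C_0 maps an edge to its endpoints' difference, ∂[p,q] = q − p.
This gives a 4×6 integer matrix of rank 3; reducing to Smith normal form yields diagonal entries (1,1,1).

The boundary map ∂_2: C_2 → C_1 maps a triangle to the signed sum of its edges. For instance
  ∂abd = bd − ad + ab,
  ∂acd = cd − ad + ac.
This gives a 6×4 integer matrix of rank 3; reducing to Smith normal form yields diagonal entries (1,1,1).

Computing H_k = (kernel of ∂_k) / (image of ∂_{k+1}):

  H_0: rank C_0 − rank ∂_1 = 4 − 3 = 1, and the invariant factors of ∂_1 are all 1, so H_0 ≅ Z.
  H_1: rank ker ∂_1 − rank ∂_2 = (6 − 3) − 3 = 0, and the invariant factors of ∂_2 are all 1, so H_1 ≅ 0.
  H_2: rank ker ∂_2 − rank ∂_3 = (4 − 3) − 0 = 1, and there is no ∂_3, so H_2 ≅ Z.

As a check, the Euler characteristic is 4 − 6 + 4 = 2, which agrees with 1 − 0 + 1 = 2.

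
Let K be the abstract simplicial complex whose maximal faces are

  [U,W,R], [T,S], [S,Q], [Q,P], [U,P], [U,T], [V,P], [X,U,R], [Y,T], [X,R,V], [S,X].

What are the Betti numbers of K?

b_0 = 1, b_1 = 3, b_2 = 0.

Take the total order P < Q < R < S < T < U < V < W < X < Y on the vertex set. Then K (dimension 2) consists of the simplices:

  0-simplices (10): P, Q, R, S, T, U, V, W, X, Y
  1-simplices (15): PQ, PU, PV, QS, RU, RV, RW, RX, ST, SX, TU, TY, UW, UX, VX
  2-simplices (3): RUW, RUX, RVX

so the chain groups are C_0 ≅ Z^10, C_1 ≅ Z^15, C_2 ≅ Z^3.

Boundary ∂_1: C_1 → C_0 sends each edge [p,q] (with p < q) to q − p.
The resulting 10×15 matrix has rank 9, and its Smith normal form has invariant factors (1,1,1,1,1,1,1,1,1).

Boundary ∂_2: C_2 → C_1 acts by ∂[p,q,r] = [q,r] − [p,r] + [p,q]. For instance
  ∂RUW = UW − RW + RU,
  ∂RVX = VX − RX + RV.
This gives a 15×3 integer matrix of rank 3; reducing to Smith normal form yields diagonal entries (1,1,1).

From H_k ≅ ker(∂_k) / im(∂_{k+1}) we obtain:

  H_0: rank C_0 − rank ∂_1 = 10 − 9 = 1, and the invariant factors of ∂_1 are all 1, so H_0 = Z.
  H_1: rank ker ∂_1 − rank ∂_2 = (15 − 9) − 3 = 3, and the invariant factors of ∂_2 are all 1, so H_1 = Z^3.
  H_2: rank ker ∂_2 − rank ∂_3 = (3 − 3) − 0 = 0, and there is no ∂_3, so H_2 = 0.

Hence the Betti numbers are b_0 = 1, b_1 = 3, b_2 = 0.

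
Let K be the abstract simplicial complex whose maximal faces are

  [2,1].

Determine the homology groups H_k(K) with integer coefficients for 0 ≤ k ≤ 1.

Fix the vertex order 1 < 2 and write every simplex with vertices in increasing order. Then dim K = 1 and the simplices of K are:

  0-simplices (2): [1], [2]
  1-simplices (1): [1,2]

Hence C_0 ≅ Z^2, C_1 ≅ Z^1.

∂_1: C_1 → C_0 maps an edge to its endpoints' difference, ∂[p,q] = q − p.
The 2×1 boundary matrix has rank 1 and Smith normal form diag(1).

Computing H_k = (kernel of ∂_k) / (image of ∂_{k+1}):

  H_0: rank C_0 − rank ∂_1 = 2 − 1 = 1, and the invariant factors of ∂_1 are all 1, so H_0 = Z.
  H_1: rank ker ∂_1 − rank ∂_2 = (1 − 1) − 0 = 0, and there is no ∂_2, so H_1 = 0.

As a check, the Euler characteristic is 2 − 1 = 1, which agrees with 1 − 0 = 1.

H_0 = Z,  H_1 = 0.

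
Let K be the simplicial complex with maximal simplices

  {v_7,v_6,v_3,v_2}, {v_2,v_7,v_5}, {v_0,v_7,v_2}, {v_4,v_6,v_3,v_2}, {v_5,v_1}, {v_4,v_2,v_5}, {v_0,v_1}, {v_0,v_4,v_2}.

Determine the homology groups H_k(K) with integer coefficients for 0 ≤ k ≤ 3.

H_0 = Z,  H_1 = Z,  H_2 = 0,  H_3 = 0.

Order the vertices as v_0 < v_1 < v_2 < v_3 < v_4 < v_5 < v_6 < v_7. Listing each simplex with vertices in this order, K has dimension 3 with simplices:

  0-simplices (8): [v_0], [v_1], [v_2], [v_3], [v_4], [v_5], [v_6], [v_7]
  1-simplices (17): (17 of them)
  2-simplices (11): (11 of them)
  3-simplices (2): [v_2,v_3,v_4,v_6], [v_2,v_3,v_6,v_7]

giving chain groups C_0 ≅ Z^8, C_1 ≅ Z^17, C_2 ≅ Z^11, C_3 ≅ Z^2.

∂_1: C_1 → C_0 maps an edge to its endpoints' difference, ∂[p,q] = q − p.
The resulting 8×17 matrix has rank 7, and its Smith normal form has invariant factors (1,1,1,1,1,1,1).

Boundary ∂_2: C_2 → C_1 sends each 2-simplex [p,q,r] to [q,r] − [p,r] + [p,q]. For instance
  ∂[v_2,v_4,v_5] = [v_4,v_5] − [v_2,v_5] + [v_2,v_4],
  ∂[v_3,v_4,v_6] = [v_4,v_6] − [v_3,v_6] + [v_3,v_4].
This gives a 17×11 integer matrix of rank 9; reducing to Smith normal form yields diagonal entries (1,1,1,1,1,1,1,1,1).

Boundary ∂_3: C_3 → C_2 sends each 3-simplex σ to the alternating sum Σ_i (−1)^i (σ with its i-th vertex removed). For instance
  ∂[v_2,v_3,v_6,v_7] = [v_3,v_6,v_7] − [v_2,v_6,v_7] + [v_2,v_3,v_7] − [v_2,v_3,v_6],
  ∂[v_2,v_3,v_4,v_6] = [v_3,v_4,v_6] − [v_2,v_4,v_6] + [v_2,v_3,v_6] − [v_2,v_3,v_4].
This gives a 11×2 integer matrix of rank 2; reducing to Smith normal form yields diagonal entries (1,1).

Reading off H_k = ker ∂_k / im ∂_{k+1}:

  H_0: rank C_0 − rank ∂_1 = 8 − 7 = 1, and the invariant factors of ∂_1 are all 1, so H_0 ≅ Z.
  H_1: rank ker ∂_1 − rank ∂_2 = (17 − 7) − 9 = 1, and the invariant factors of ∂_2 are all 1, so H_1 ≅ Z.
  H_2: rank ker ∂_2 − rank ∂_3 = (11 − 9) − 2 = 0, and the invariant factors of ∂_3 are all 1, so H_2 ≅ 0.
  H_3: rank ker ∂_3 − rank ∂_4 = (2 − 2) − 0 = 0, and there is no ∂_4, so H_3 ≅ 0.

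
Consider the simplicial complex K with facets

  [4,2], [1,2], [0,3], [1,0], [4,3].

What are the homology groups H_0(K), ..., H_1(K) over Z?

Order the vertices as 0 < 1 < 2 < 3 < 4. Listing each simplex with vertices in this order, K has dimension 1 with simplices:

  0-simplices (5): [0], [1], [2], [3], [4]
  1-simplices (5): [0,1], [0,3], [1,2], [2,4], [3,4]

giving chain groups C_0 ≅ Z^5, C_1 ≅ Z^5.

Boundary ∂_1: C_1 → C_0 maps an edge to its endpoints' difference, ∂[p,q] = q − p. For instance
  ∂[1,2] = [2] − [1].
This gives a 5×5 integer matrix of rank 4; reducing to Smith normal form yields diagonal entries (1,1,1,1).

From H_k ≅ ker(∂_k) / im(∂_{k+1}) we obtain:

  H_0: rank C_0 − rank ∂_1 = 5 − 4 = 1, and the invariant factors of ∂_1 are all 1, so H_0 = Z.
  H_1: rank ker ∂_1 − rank ∂_2 = (5 − 4) − 0 = 1, and there is no ∂_2, so H_1 = Z.

H_0 = Z,  H_1 = Z.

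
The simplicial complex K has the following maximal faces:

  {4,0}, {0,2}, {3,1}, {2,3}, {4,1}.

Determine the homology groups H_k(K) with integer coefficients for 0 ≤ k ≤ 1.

We work with the vertex ordering 0 < 1 < 2 < 3 < 4. The simplices of K, each written with vertices in increasing order, are:

  0-simplices (5): [0], [1], [2], [3], [4]
  1-simplices (5): [0,2], [0,4], [1,3], [1,4], [2,3]

giving chain groups C_0 ≅ Z^5, C_1 ≅ Z^5.

∂_1: C_1 → C_0 is given by ∂[p,q] = [q] − [p]. For instance
  ∂[2,3] = [3] − [2].
As a 5×5 matrix over Z this has rank 4, with invariant factors (1,1,1,1).

Now H_k = ker ∂_k / im ∂_{k+1}, so:

  H_0: rank C_0 − rank ∂_1 = 5 − 4 = 1, and the invariant factors of ∂_1 are all 1, so H_0 = Z.
  H_1: rank ker ∂_1 − rank ∂_2 = (5 − 4) − 0 = 1, and there is no ∂_2, so H_1 = Z.

(K is a triangulation of the circle S^1.)

H_0 ≅ Z,  H_1 ≅ Z.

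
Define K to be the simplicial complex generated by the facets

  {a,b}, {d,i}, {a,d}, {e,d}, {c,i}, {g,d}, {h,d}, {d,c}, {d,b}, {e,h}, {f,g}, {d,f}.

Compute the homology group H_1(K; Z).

Order the vertices as a < b < c < d < e < f < g < h < i. Listing each simplex with vertices in this order, K has dimension 1 with simplices:

  0-simplices (9): a, b, c, d, e, f, g, h, i
  1-simplices (12): ab, ad, bd, cd, ci, de, df, dg, dh, di, eh, fg

giving chain groups C_0 ≅ Z^9, C_1 ≅ Z^12.

Boundary ∂_1: C_1 → C_0 sends each edge [p,q] (with p < q) to q − p.
This gives a 9×12 integer matrix of rank 8; reducing to Smith normal form yields diagonal entries (1,1,1,1,1,1,1,1).

Reading off H_k = ker ∂_k / im ∂_{k+1}:

  H_1: rank ker ∂_1 − rank ∂_2 = (12 − 8) − 0 = 4, and there is no ∂_2, so H_1 ≅ Z^4.

(K is a triangulation of a wedge of 4 circles.)

H_1 = Z^4.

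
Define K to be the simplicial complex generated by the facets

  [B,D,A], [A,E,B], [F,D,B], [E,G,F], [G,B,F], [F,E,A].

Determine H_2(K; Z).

Take the total order A < B < D < E < F < G on the vertex set. Then K (dimension 2) consists of the simplices:

  0-simplices (6): A, B, D, E, F, G
  1-simplices (12): AB, AD, AE, AF, BD, BE, BF, BG, DF, EF, EG, FG
  2-simplices (6): ABD, ABE, AEF, BDF, BFG, EFG

so the chain groups are C_0 ≅ Z^6, C_1 ≅ Z^12, C_2 ≅ Z^6.

Boundary ∂_1: C_1 → C_0 maps an edge to its endpoints' difference, ∂[p,q] = q − p. For instance
  ∂DF = F − D.
The resulting 6×12 matrix has rank 5, and its Smith normal form has invariant factors (1,1,1,1,1).

Boundary ∂_2: C_2 → C_1 maps a triangle to the signed sum of its edges. For instance
  ∂ABD = BD − AD + AB,
  ∂EFG = FG − EG + EF.
The 12×6 boundary matrix has rank 6 and Smith normal form diag(1,1,1,1,1,1).

Reading off H_k = ker ∂_k / im ∂_{k+1}:

  H_2: rank ker ∂_2 − rank ∂_3 = (6 − 6) − 0 = 0, and there is no ∂_3, so H_2 ≅ 0.

H_2 = 0.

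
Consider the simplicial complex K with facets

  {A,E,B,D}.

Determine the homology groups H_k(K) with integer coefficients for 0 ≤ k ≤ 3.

H_0 = Z,  H_1 = 0,  H_2 = 0,  H_3 = 0.

Order the vertices as A < B < D < E. Listing each simplex with vertices in this order, K has dimension 3 with simplices:

  0-simplices (4): A, B, D, E
  1-simplices (6): AB, AD, AE, BD, BE, DE
  2-simplices (4): ABD, ABE, ADE, BDE
  3-simplices (1): ABDE

so the chain groups are C_0 ≅ Z^4, C_1 ≅ Z^6, C_2 ≅ Z^4, C_3 ≅ Z^1.

∂_1: C_1 → C_0 maps an edge to its endpoints' difference, ∂[p,q] = q − p. For instance
  ∂AD = D − A.
The resulting 4×6 matrix has rank 3, and its Smith normal form has invariant factors (1,1,1).

∂_2: C_2 → C_1 sends each 2-simplex [p,q,r] to [q,r] − [p,r] + [p,q]. For instance
  ∂ADE = DE − AE + AD,
  ∂ABE = BE − AE + AB.
The 6×4 boundary matrix has rank 3 and Smith normal form diag(1,1,1).

The boundary map ∂_3: C_3 → C_2 sends each 3-simplex σ to the alternating sum Σ_i (−1)^i (σ with its i-th vertex removed). For instance
  ∂ABDE = BDE − ADE + ABE − ABD.
This gives a 4×1 integer matrix of rank 1; reducing to Smith normal form yields diagonal entries (1).

Reading off H_k = ker ∂_k / im ∂_{k+1}:

  H_0: rank C_0 − rank ∂_1 = 4 − 3 = 1, and the invariant factors of ∂_1 are all 1, so H_0 ≅ Z.
  H_1: rank ker ∂_1 − rank ∂_2 = (6 − 3) − 3 = 0, and the invariant factors of ∂_2 are all 1, so H_1 ≅ 0.
  H_2: rank ker ∂_2 − rank ∂_3 = (4 − 3) − 1 = 0, and the invariant factors of ∂_3 are all 1, so H_2 ≅ 0.
  H_3: rank ker ∂_3 − rank ∂_4 = (1 − 1) − 0 = 0, and there is no ∂_4, so H_3 ≅ 0.

As a check, the Euler characteristic is 4 − 6 + 4 − 1 = 1, which agrees with 1 − 0 + 0 − 0 = 1.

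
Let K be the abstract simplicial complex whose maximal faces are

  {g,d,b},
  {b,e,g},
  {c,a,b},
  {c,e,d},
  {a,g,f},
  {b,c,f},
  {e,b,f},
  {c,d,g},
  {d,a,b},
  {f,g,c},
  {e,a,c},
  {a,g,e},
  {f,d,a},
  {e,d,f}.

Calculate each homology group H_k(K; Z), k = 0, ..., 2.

Take the total order a < b < c < d < e < f < g on the vertex set. Then K (dimension 2) consists of the simplices:

  0-simplices (7): a, b, c, d, e, f, g
  1-simplices (21): ab, ac, ad, ae, af, ag, bc, bd, be, bf, bg, cd, ce, cf, cg, de, df, dg, ef, eg, fg
  2-simplices (14): abc, abd, ace, adf, aeg, afg, bcf, bdg, bef, beg, cde, cdg, cfg, def

so the chain groups are C_0 ≅ Z^7, C_1 ≅ Z^21, C_2 ≅ Z^14.

The boundary map ∂_1: C_1 → C_0 sends each edge [p,q] (with p < q) to q − p.
This gives a 7×21 integer matrix of rank 6; reducing to Smith normal form yields diagonal entries (1,1,1,1,1,1).

∂_2: C_2 → C_1 acts by ∂[p,q,r] = [q,r] − [p,r] + [p,q]. For instance
  ∂cde = de − ce + cd,
  ∂bdg = dg − bg + bd.
As a 21×14 matrix over Z this has rank 13, with invariant factors (1,1,1,1,1,1,1,1,1,1,1,1,1).

From H_k ≅ ker(∂_k) / im(∂_{k+1}) we obtain:

  H_0: rank C_0 − rank ∂_1 = 7 − 6 = 1, and the invariant factors of ∂_1 are all 1, so H_0 = Z.
  H_1: rank ker ∂_1 − rank ∂_2 = (21 − 6) − 13 = 2, and the invariant factors of ∂_2 are all 1, so H_1 = Z^2.
  H_2: rank ker ∂_2 − rank ∂_3 = (14 − 13) − 0 = 1, and there is no ∂_3, so H_2 = Z.

H_0 = Z,  H_1 = Z^2,  H_2 = Z.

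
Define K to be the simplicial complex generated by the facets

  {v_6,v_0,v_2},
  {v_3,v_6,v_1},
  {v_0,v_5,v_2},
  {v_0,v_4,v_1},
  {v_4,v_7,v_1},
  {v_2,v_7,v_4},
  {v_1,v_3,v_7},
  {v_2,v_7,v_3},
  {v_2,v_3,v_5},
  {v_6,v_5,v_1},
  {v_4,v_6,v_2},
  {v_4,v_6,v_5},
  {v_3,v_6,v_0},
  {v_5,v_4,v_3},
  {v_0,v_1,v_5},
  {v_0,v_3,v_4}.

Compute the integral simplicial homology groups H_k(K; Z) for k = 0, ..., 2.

Fix the vertex order v_0 < v_1 < v_2 < v_3 < v_4 < v_5 < v_6 < v_7 and write every simplex with vertices in increasing order. Then dim K = 2 and the simplices of K are:

  0-simplices (8): [v_0], [v_1], [v_2], [v_3], [v_4], [v_5], [v_6], [v_7]
  1-simplices (24): (24 of them)
  2-simplices (16): (16 of them)

so the chain groups are C_0 ≅ Z^8, C_1 ≅ Z^24, C_2 ≅ Z^16.

Boundary ∂_1: C_1 → C_0 maps an edge to its endpoints' difference, ∂[p,q] = q − p.
The 8×24 boundary matrix has rank 7 and Smith normal form diag(1,1,1,1,1,1,1).

The boundary map ∂_2: C_2 → C_1 sends each 2-simplex [p,q,r] to [q,r] − [p,r] + [p,q]. For instance
  ∂[v_0,v_3,v_4] = [v_3,v_4] − [v_0,v_4] + [v_0,v_3],
  ∂[v_0,v_1,v_4] = [v_1,v_4] − [v_0,v_4] + [v_0,v_1].
This gives a 24×16 integer matrix of rank 15; reducing to Smith normal form yields diagonal entries (1,1,1,1,1,1,1,1,1,1,1,1,1,1,1).

Now H_k = ker ∂_k / im ∂_{k+1}, so:

  H_0: rank C_0 − rank ∂_1 = 8 − 7 = 1, and the invariant factors of ∂_1 are all 1, so H_0 = Z.
  H_1: rank ker ∂_1 − rank ∂_2 = (24 − 7) − 15 = 2, and the invariant factors of ∂_2 are all 1, so H_1 = Z^2.
  H_2: rank ker ∂_2 − rank ∂_3 = (16 − 15) − 0 = 1, and there is no ∂_3, so H_2 = Z.

(K is a triangulation of the torus T^2.)

H_0 ≅ Z,  H_1 ≅ Z^2,  H_2 ≅ Z.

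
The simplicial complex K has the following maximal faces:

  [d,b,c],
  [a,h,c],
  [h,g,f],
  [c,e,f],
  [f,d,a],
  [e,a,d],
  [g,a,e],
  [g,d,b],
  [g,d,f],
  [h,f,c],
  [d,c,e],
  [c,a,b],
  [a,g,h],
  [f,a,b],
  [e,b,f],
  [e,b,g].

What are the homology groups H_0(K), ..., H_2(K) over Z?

Fix the vertex order a < b < c < d < e < f < g < h and write every simplex with vertices in increasing order. Then dim K = 2 and the simplices of K are:

  0-simplices (8): a, b, c, d, e, f, g, h
  1-simplices (24): ab, ac, ad, ae, af, ag, ah, bc, bd, be, bf, bg, cd, ce, cf, ch, de, df, dg, ef, eg, fg, fh, gh
  2-simplices (16): abc, abf, ach, ade, adf, aeg, agh, bcd, bdg, bef, beg, cde, cef, cfh, dfg, fgh

giving chain groups C_0 ≅ Z^8, C_1 ≅ Z^24, C_2 ≅ Z^16.

Boundary ∂_1: C_1 → C_0 maps an edge to its endpoints' difference, ∂[p,q] = q − p. For instance
  ∂bg = g − b.
The 8×24 boundary matrix has rank 7 and Smith normal form diag(1,1,1,1,1,1,1).

∂_2: C_2 → C_1 acts by ∂[p,q,r] = [q,r] − [p,r] + [p,q]. For instance
  ∂ade = de − ae + ad,
  ∂bef = ef − bf + be.
The resulting 24×16 matrix has rank 15, and its Smith normal form has invariant factors (1,1,1,1,1,1,1,1,1,1,1,1,1,1,1).

Reading off H_k = ker ∂_k / im ∂_{k+1}:

  H_0: rank C_0 − rank ∂_1 = 8 − 7 = 1, and the invariant factors of ∂_1 are all 1, so H_0 = Z.
  H_1: rank ker ∂_1 − rank ∂_2 = (24 − 7) − 15 = 2, and the invariant factors of ∂_2 are all 1, so H_1 = Z^2.
  H_2: rank ker ∂_2 − rank ∂_3 = (16 − 15) − 0 = 1, and there is no ∂_3, so H_2 = Z.

H_0 = Z,  H_1 = Z^2,  H_2 = Z.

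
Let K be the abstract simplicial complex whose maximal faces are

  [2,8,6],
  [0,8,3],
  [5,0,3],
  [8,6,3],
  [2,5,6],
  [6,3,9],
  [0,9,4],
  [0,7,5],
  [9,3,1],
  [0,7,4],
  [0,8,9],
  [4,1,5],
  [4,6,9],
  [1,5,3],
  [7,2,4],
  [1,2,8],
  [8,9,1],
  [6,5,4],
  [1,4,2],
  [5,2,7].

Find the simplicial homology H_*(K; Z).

H_0 = Z,  H_1 = Z ⊕ Z_2,  H_2 = 0.

Order the vertices as 0 < 1 < 2 < 3 < 4 < 5 < 6 < 7 < 8 < 9. Listing each simplex with vertices in this order, K has dimension 2 with simplices:

  0-simplices (10): [0], [1], [2], [3], [4], [5], [6], [7], [8], [9]
  1-simplices (30): (30 of them)
  2-simplices (20): (20 of them)

giving chain groups C_0 ≅ Z^10, C_1 ≅ Z^30, C_2 ≅ Z^20.

∂_1: C_1 → C_0 maps an edge to its endpoints' difference, ∂[p,q] = q − p. For instance
  ∂[4,9] = [9] − [4].
This gives a 10×30 integer matrix of rank 9; reducing to Smith normal form yields diagonal entries (1,1,1,1,1,1,1,1,1).

∂_2: C_2 → C_1 acts by ∂[p,q,r] = [q,r] − [p,r] + [p,q]. For instance
  ∂[1,3,9] = [3,9] − [1,9] + [1,3],
  ∂[0,3,5] = [3,5] − [0,5] + [0,3].
This gives a 30×20 integer matrix of rank 20; reducing to Smith normal form yields diagonal entries (1,1,1,1,1,1,1,1,1,1,1,1,1,1,1,1,1,1,1,2).

Computing H_k = (kernel of ∂_k) / (image of ∂_{k+1}):

  H_0: rank C_0 − rank ∂_1 = 10 − 9 = 1, and the invariant factors of ∂_1 are all 1, so H_0 = Z.
  H_1: rank ker ∂_1 − rank ∂_2 = (30 − 9) − 20 = 1, and ∂_2 has invariant factor 2 > 1, so H_1 = Z ⊕ Z_2.
  H_2: rank ker ∂_2 − rank ∂_3 = (20 − 20) − 0 = 0, and there is no ∂_3, so H_2 = 0.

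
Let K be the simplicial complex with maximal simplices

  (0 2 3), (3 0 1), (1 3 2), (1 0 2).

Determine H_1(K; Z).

Take the total order 0 < 1 < 2 < 3 on the vertex set. Then K (dimension 2) consists of the simplices:

  0-simplices (4): [0], [1], [2], [3]
  1-simplices (6): [0,1], [0,2], [0,3], [1,2], [1,3], [2,3]
  2-simplices (4): [0,1,2], [0,1,3], [0,2,3], [1,2,3]

giving chain groups C_0 ≅ Z^4, C_1 ≅ Z^6, C_2 ≅ Z^4.

Boundary ∂_1: C_1 → C_0 sends each edge [p,q] (with p < q) to q − p.
As a 4×6 matrix over Z this has rank 3, with invariant factors (1,1,1).

The boundary map ∂_2: C_2 → C_1 sends each 2-simplex [p,q,r] to [q,r] − [p,r] + [p,q]. For instance
  ∂[0,1,2] = [1,2] − [0,2] + [0,1],
  ∂[1,2,3] = [2,3] − [1,3] + [1,2].
The 6×4 boundary matrix has rank 3 and Smith normal form diag(1,1,1).

From H_k ≅ ker(∂_k) / im(∂_{k+1}) we obtain:

  H_1: rank ker ∂_1 − rank ∂_2 = (6 − 3) − 3 = 0, and the invariant factors of ∂_2 are all 1, so H_1 ≅ 0.

H_1 = 0.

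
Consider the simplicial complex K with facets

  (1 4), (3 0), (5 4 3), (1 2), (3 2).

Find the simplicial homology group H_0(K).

H_0 = Z.

Fix the vertex order 0 < 1 < 2 < 3 < 4 < 5 and write every simplex with vertices in increasing order. Then dim K = 2 and the simplices of K are:

  0-simplices (6): [0], [1], [2], [3], [4], [5]
  1-simplices (7): [0,3], [1,2], [1,4], [2,3], [3,4], [3,5], [4,5]
  2-simplices (1): [3,4,5]

so the chain groups are C_0 ≅ Z^6, C_1 ≅ Z^7, C_2 ≅ Z^1.

∂_1: C_1 → C_0 maps an edge to its endpoints' difference, ∂[p,q] = q − p.
The 6×7 boundary matrix has rank 5 and Smith normal form diag(1,1,1,1,1).

Boundary ∂_2: C_2 → C_1 acts by ∂[p,q,r] = [q,r] − [p,r] + [p,q]. For instance
  ∂[3,4,5] = [4,5] − [3,5] + [3,4].
This gives a 7×1 integer matrix of rank 1; reducing to Smith normal form yields diagonal entries (1).

From H_k ≅ ker(∂_k) / im(∂_{k+1}) we obtain:

  H_0: rank C_0 − rank ∂_1 = 6 − 5 = 1, and the invariant factors of ∂_1 are all 1, so H_0 = Z.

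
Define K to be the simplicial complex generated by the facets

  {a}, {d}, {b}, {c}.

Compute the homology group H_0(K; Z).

Fix the vertex order a < b < c < d and write every simplex with vertices in increasing order. Then dim K = 0 and the simplices of K are:

  0-simplices (4): a, b, c, d

giving chain groups C_0 ≅ Z^4.

Reading off H_k = ker ∂_k / im ∂_{k+1}:

  H_0: rank C_0 − rank ∂_1 = 4 − 0 = 4, and there is no ∂_1, so H_0 ≅ Z^4.

H_0 ≅ Z^4.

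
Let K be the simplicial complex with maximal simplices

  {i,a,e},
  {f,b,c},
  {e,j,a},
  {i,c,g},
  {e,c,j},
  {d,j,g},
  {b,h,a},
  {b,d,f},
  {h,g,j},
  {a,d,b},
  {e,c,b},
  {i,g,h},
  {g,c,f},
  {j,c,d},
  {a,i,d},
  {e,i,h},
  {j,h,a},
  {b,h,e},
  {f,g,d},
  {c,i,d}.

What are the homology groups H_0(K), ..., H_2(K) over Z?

Take the total order a < b < c < d < e < f < g < h < i < j on the vertex set. Then K (dimension 2) consists of the simplices:

  0-simplices (10): a, b, c, d, e, f, g, h, i, j
  1-simplices (30): ab, ad, ae, ah, ai, aj, bc, bd, be, bf, bh, cd, ce, cf, cg, ci, cj, df, dg, di, dj, eh, ei, ej, fg, gh, gi, gj, hi, hj
  2-simplices (20): abd, abh, adi, aei, aej, ahj, bce, bcf, bdf, beh, cdi, cdj, cej, cfg, cgi, dfg, dgj, ehi, ghi, ghj

Hence C_0 ≅ Z^10, C_1 ≅ Z^30, C_2 ≅ Z^20.

The boundary map ∂_1: C_1 → C_0 sends each edge [p,q] (with p < q) to q − p. For instance
  ∂cj = j − c.
The resulting 10×30 matrix has rank 9, and its Smith normal form has invariant factors (1,1,1,1,1,1,1,1,1).

The boundary map ∂_2: C_2 → C_1 sends each 2-simplex [p,q,r] to [q,r] − [p,r] + [p,q]. For instance
  ∂abh = bh − ah + ab,
  ∂abd = bd − ad + ab.
As a 30×20 matrix over Z this has rank 20, with invariant factors (1,1,1,1,1,1,1,1,1,1,1,1,1,1,1,1,1,1,1,2).

Reading off H_k = ker ∂_k / im ∂_{k+1}:

  H_0: rank C_0 − rank ∂_1 = 10 − 9 = 1, and the invariant factors of ∂_1 are all 1, so H_0 ≅ Z.
  H_1: rank ker ∂_1 − rank ∂_2 = (30 − 9) − 20 = 1, and ∂_2 has invariant factor 2 > 1, so H_1 ≅ Z ⊕ Z/2.
  H_2: rank ker ∂_2 − rank ∂_3 = (20 − 20) − 0 = 0, and there is no ∂_3, so H_2 ≅ 0.

H_0 = Z,  H_1 = Z ⊕ Z/2,  H_2 = 0.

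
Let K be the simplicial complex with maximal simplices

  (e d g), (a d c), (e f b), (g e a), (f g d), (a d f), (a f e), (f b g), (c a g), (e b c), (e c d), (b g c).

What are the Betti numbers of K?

b_0 = 1, b_1 = 0, b_2 = 0.

Take the total order a < b < c < d < e < f < g on the vertex set. Then K (dimension 2) consists of the simplices:

  0-simplices (7): a, b, c, d, e, f, g
  1-simplices (18): ac, ad, ae, af, ag, bc, be, bf, bg, cd, ce, cg, de, df, dg, ef, eg, fg
  2-simplices (12): acd, acg, adf, aef, aeg, bce, bcg, bef, bfg, cde, deg, dfg

Hence C_0 ≅ Z^7, C_1 ≅ Z^18, C_2 ≅ Z^12.

∂_1: C_1 → C_0 is given by ∂[p,q] = [q] − [p].
This gives a 7×18 integer matrix of rank 6; reducing to Smith normal form yields diagonal entries (1,1,1,1,1,1).

Boundary ∂_2: C_2 → C_1 acts by ∂[p,q,r] = [q,r] − [p,r] + [p,q]. For instance
  ∂bce = ce − be + bc,
  ∂cde = de − ce + cd.
This gives a 18×12 integer matrix of rank 12; reducing to Smith normal form yields diagonal entries (1,1,1,1,1,1,1,1,1,1,1,2).

From H_k ≅ ker(∂_k) / im(∂_{k+1}) we obtain:

  H_0: rank C_0 − rank ∂_1 = 7 − 6 = 1, and the invariant factors of ∂_1 are all 1, so H_0 ≅ Z.
  H_1: rank ker ∂_1 − rank ∂_2 = (18 − 6) − 12 = 0, and ∂_2 has invariant factor 2 > 1, so H_1 ≅ Z/2Z.
  H_2: rank ker ∂_2 − rank ∂_3 = (12 − 12) − 0 = 0, and there is no ∂_3, so H_2 ≅ 0.

Hence the Betti numbers are b_0 = 1, b_1 = 0, b_2 = 0.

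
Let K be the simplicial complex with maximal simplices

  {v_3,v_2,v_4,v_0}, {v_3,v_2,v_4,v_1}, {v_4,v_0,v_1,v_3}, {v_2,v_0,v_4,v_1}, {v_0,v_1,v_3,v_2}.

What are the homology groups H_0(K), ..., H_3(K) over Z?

Take the total order v_0 < v_1 < v_2 < v_3 < v_4 on the vertex set. Then K (dimension 3) consists of the simplices:

  0-simplices (5): [v_0], [v_1], [v_2], [v_3], [v_4]
  1-simplices (10): [v_0,v_1], [v_0,v_2], [v_0,v_3], [v_0,v_4], [v_1,v_2], [v_1,v_3], [v_1,v_4], [v_2,v_3], [v_2,v_4], [v_3,v_4]
  2-simplices (10): [v_0,v_1,v_2], [v_0,v_1,v_3], [v_0,v_1,v_4], [v_0,v_2,v_3], [v_0,v_2,v_4], [v_0,v_3,v_4], [v_1,v_2,v_3], [v_1,v_2,v_4], [v_1,v_3,v_4], [v_2,v_3,v_4]
  3-simplices (5): [v_0,v_1,v_2,v_3], [v_0,v_1,v_2,v_4], [v_0,v_1,v_3,v_4], [v_0,v_2,v_3,v_4], [v_1,v_2,v_3,v_4]

giving chain groups C_0 ≅ Z^5, C_1 ≅ Z^10, C_2 ≅ Z^10, C_3 ≅ Z^5.

Boundary ∂_1: C_1 → C_0 sends each edge [p,q] (with p < q) to q − p.
As a 5×10 matrix over Z this has rank 4, with invariant factors (1,1,1,1).

Boundary ∂_2: C_2 → C_1 maps a triangle to the signed sum of its edges. For instance
  ∂[v_0,v_1,v_3] = [v_1,v_3] − [v_0,v_3] + [v_0,v_1],
  ∂[v_0,v_1,v_4] = [v_1,v_4] − [v_0,v_4] + [v_0,v_1].
The 10×10 boundary matrix has rank 6 and Smith normal form diag(1,1,1,1,1,1).

The boundary map ∂_3: C_3 → C_2 sends each 3-simplex σ to the alternating sum Σ_i (−1)^i (σ with its i-th vertex removed). For instance
  ∂[v_1,v_2,v_3,v_4] = [v_2,v_3,v_4] − [v_1,v_3,v_4] + [v_1,v_2,v_4] − [v_1,v_2,v_3],
  ∂[v_0,v_1,v_3,v_4] = [v_1,v_3,v_4] − [v_0,v_3,v_4] + [v_0,v_1,v_4] − [v_0,v_1,v_3].
The resulting 10×5 matrix has rank 4, and its Smith normal form has invariant factors (1,1,1,1).

Now H_k = ker ∂_k / im ∂_{k+1}, so:

  H_0: rank C_0 − rank ∂_1 = 5 − 4 = 1, and the invariant factors of ∂_1 are all 1, so H_0 ≅ Z.
  H_1: rank ker ∂_1 − rank ∂_2 = (10 − 4) − 6 = 0, and the invariant factors of ∂_2 are all 1, so H_1 ≅ 0.
  H_2: rank ker ∂_2 − rank ∂_3 = (10 − 6) − 4 = 0, and the invariant factors of ∂_3 are all 1, so H_2 ≅ 0.
  H_3: rank ker ∂_3 − rank ∂_4 = (5 − 4) − 0 = 1, and there is no ∂_4, so H_3 ≅ Z.

As a check, the Euler characteristic is 5 − 10 + 10 − 5 = 0, which agrees with 1 − 0 + 0 − 1 = 0.

H_0 ≅ Z,  H_1 = 0,  H_2 = 0,  H_3 ≅ Z.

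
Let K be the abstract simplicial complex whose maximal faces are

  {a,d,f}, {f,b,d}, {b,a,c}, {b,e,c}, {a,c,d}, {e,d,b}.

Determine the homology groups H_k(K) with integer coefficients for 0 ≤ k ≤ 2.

H_0 ≅ Z,  H_1 ≅ Z,  H_2 = 0.

Take the total order a < b < c < d < e < f on the vertex set. Then K (dimension 2) consists of the simplices:

  0-simplices (6): a, b, c, d, e, f
  1-simplices (12): ab, ac, ad, af, bc, bd, be, bf, cd, ce, de, df
  2-simplices (6): abc, acd, adf, bce, bde, bdf

giving chain groups C_0 ≅ Z^6, C_1 ≅ Z^12, C_2 ≅ Z^6.

∂_1: C_1 → C_0 sends each edge [p,q] (with p < q) to q − p. For instance
  ∂ad = d − a.
The 6×12 boundary matrix has rank 5 and Smith normal form diag(1,1,1,1,1).

The boundary map ∂_2: C_2 → C_1 acts by ∂[p,q,r] = [q,r] − [p,r] + [p,q]. For instance
  ∂bce = ce − be + bc,
  ∂bdf = df − bf + bd.
This gives a 12×6 integer matrix of rank 6; reducing to Smith normal form yields diagonal entries (1,1,1,1,1,1).

Now H_k = ker ∂_k / im ∂_{k+1}, so:

  H_0: rank C_0 − rank ∂_1 = 6 − 5 = 1, and the invariant factors of ∂_1 are all 1, so H_0 ≅ Z.
  H_1: rank ker ∂_1 − rank ∂_2 = (12 − 5) − 6 = 1, and the invariant factors of ∂_2 are all 1, so H_1 ≅ Z.
  H_2: rank ker ∂_2 − rank ∂_3 = (6 − 6) − 0 = 0, and there is no ∂_3, so H_2 ≅ 0.

(K is a triangulation of the cylinder S^1 x I.)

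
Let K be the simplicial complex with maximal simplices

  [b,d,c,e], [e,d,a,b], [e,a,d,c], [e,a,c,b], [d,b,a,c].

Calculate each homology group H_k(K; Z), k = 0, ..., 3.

H_0 ≅ Z,  H_1 = 0,  H_2 = 0,  H_3 ≅ Z.

Order the vertices as a < b < c < d < e. Listing each simplex with vertices in this order, K has dimension 3 with simplices:

  0-simplices (5): a, b, c, d, e
  1-simplices (10): ab, ac, ad, ae, bc, bd, be, cd, ce, de
  2-simplices (10): abc, abd, abe, acd, ace, ade, bcd, bce, bde, cde
  3-simplices (5): abcd, abce, abde, acde, bcde

giving chain groups C_0 ≅ Z^5, C_1 ≅ Z^10, C_2 ≅ Z^10, C_3 ≅ Z^5.

The boundary map ∂_1: C_1 → C_0 maps an edge to its endpoints' difference, ∂[p,q] = q − p. For instance
  ∂be = e − b.
This gives a 5×10 integer matrix of rank 4; reducing to Smith normal form yields diagonal entries (1,1,1,1).

Boundary ∂_2: C_2 → C_1 acts by ∂[p,q,r] = [q,r] − [p,r] + [p,q]. For instance
  ∂bce = ce − be + bc,
  ∂ade = de − ae + ad.
The resulting 10×10 matrix has rank 6, and its Smith normal form has invariant factors (1,1,1,1,1,1).

Boundary ∂_3: C_3 → C_2 sends each 3-simplex σ to the alternating sum Σ_i (−1)^i (σ with its i-th vertex removed). For instance
  ∂bcde = cde − bde + bce − bcd,
  ∂acde = cde − ade + ace − acd.
The resulting 10×5 matrix has rank 4, and its Smith normal form has invariant factors (1,1,1,1).

From H_k ≅ ker(∂_k) / im(∂_{k+1}) we obtain:

  H_0: rank C_0 − rank ∂_1 = 5 − 4 = 1, and the invariant factors of ∂_1 are all 1, so H_0 = Z.
  H_1: rank ker ∂_1 − rank ∂_2 = (10 − 4) − 6 = 0, and the invariant factors of ∂_2 are all 1, so H_1 = 0.
  H_2: rank ker ∂_2 − rank ∂_3 = (10 − 6) − 4 = 0, and the invariant factors of ∂_3 are all 1, so H_2 = 0.
  H_3: rank ker ∂_3 − rank ∂_4 = (5 − 4) − 0 = 1, and there is no ∂_4, so H_3 = Z.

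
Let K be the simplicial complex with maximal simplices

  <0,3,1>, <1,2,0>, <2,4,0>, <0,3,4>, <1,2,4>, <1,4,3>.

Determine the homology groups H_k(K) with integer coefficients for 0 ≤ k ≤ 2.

We work with the vertex ordering 0 < 1 < 2 < 3 < 4. The simplices of K, each written with vertices in increasing order, are:

  0-simplices (5): [0], [1], [2], [3], [4]
  1-simplices (9): [0,1], [0,2], [0,3], [0,4], [1,2], [1,3], [1,4], [2,4], [3,4]
  2-simplices (6): [0,1,2], [0,1,3], [0,2,4], [0,3,4], [1,2,4], [1,3,4]

Hence C_0 ≅ Z^5, C_1 ≅ Z^9, C_2 ≅ Z^6.

The boundary map ∂_1: C_1 → C_0 sends each edge [p,q] (with p < q) to q − p.
This gives a 5×9 integer matrix of rank 4; reducing to Smith normal form yields diagonal entries (1,1,1,1).

The boundary map ∂_2: C_2 → C_1 acts by ∂[p,q,r] = [q,r] − [p,r] + [p,q]. For instance
  ∂[1,2,4] = [2,4] − [1,4] + [1,2],
  ∂[1,3,4] = [3,4] − [1,4] + [1,3].
The 9×6 boundary matrix has rank 5 and Smith normal form diag(1,1,1,1,1).

Reading off H_k = ker ∂_k / im ∂_{k+1}:

  H_0: rank C_0 − rank ∂_1 = 5 − 4 = 1, and the invariant factors of ∂_1 are all 1, so H_0 = Z.
  H_1: rank ker ∂_1 − rank ∂_2 = (9 − 4) − 5 = 0, and the invariant factors of ∂_2 are all 1, so H_1 = 0.
  H_2: rank ker ∂_2 − rank ∂_3 = (6 − 5) − 0 = 1, and there is no ∂_3, so H_2 = Z.

(K is a triangulation of the 2-sphere S^2.)

H_0 ≅ Z,  H_1 = 0,  H_2 ≅ Z.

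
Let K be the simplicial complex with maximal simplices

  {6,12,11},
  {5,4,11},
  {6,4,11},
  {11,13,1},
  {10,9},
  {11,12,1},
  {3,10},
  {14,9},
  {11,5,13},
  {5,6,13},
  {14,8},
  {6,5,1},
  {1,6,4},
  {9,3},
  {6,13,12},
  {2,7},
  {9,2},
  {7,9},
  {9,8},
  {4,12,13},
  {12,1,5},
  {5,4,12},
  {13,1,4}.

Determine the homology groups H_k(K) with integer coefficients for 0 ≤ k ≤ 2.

We work with the vertex ordering 1 < 2 < 3 < 4 < 5 < 6 < 7 < 8 < 9 < 10 < 11 < 12 < 13 < 14. The simplices of K, each written with vertices in increasing order, are:

  0-simplices (14): [1], [2], [3], [4], [5], [6], [7], [8], [9], [10], [11], [12], [13], [14]
  1-simplices (30): (30 of them)
  2-simplices (14): [1,4,6], [1,4,13], [1,5,6], [1,5,12], [1,11,12], [1,11,13], [4,5,11], [4,5,12], [4,6,11], [4,12,13], [5,6,13], [5,11,13], [6,11,12], [6,12,13]

so the chain groups are C_0 ≅ Z^14, C_1 ≅ Z^30, C_2 ≅ Z^14.

Boundary ∂_1: C_1 → C_0 is given by ∂[p,q] = [q] − [p].
As a 14×30 matrix over Z this has rank 12, with invariant factors (1,1,1,1,1,1,1,1,1,1,1,1).

The boundary map ∂_2: C_2 → C_1 sends each 2-simplex [p,q,r] to [q,r] − [p,r] + [p,q]. For instance
  ∂[6,12,13] = [12,13] − [6,13] + [6,12],
  ∂[1,4,13] = [4,13] − [1,13] + [1,4].
The 30×14 boundary matrix has rank 13 and Smith normal form diag(1,1,1,1,1,1,1,1,1,1,1,1,1).

Computing H_k = (kernel of ∂_k) / (image of ∂_{k+1}):

  H_0: rank C_0 − rank ∂_1 = 14 − 12 = 2, and the invariant factors of ∂_1 are all 1, so H_0 = Z^2.
  H_1: rank ker ∂_1 − rank ∂_2 = (30 − 12) − 13 = 5, and the invariant factors of ∂_2 are all 1, so H_1 = Z^5.
  H_2: rank ker ∂_2 − rank ∂_3 = (14 − 13) − 0 = 1, and there is no ∂_3, so H_2 = Z.

H_0 = Z^2,  H_1 = Z^5,  H_2 = Z.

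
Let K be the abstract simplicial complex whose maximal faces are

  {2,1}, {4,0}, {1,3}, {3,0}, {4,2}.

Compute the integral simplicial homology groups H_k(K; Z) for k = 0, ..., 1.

H_0 ≅ Z,  H_1 ≅ Z.

K has 5 vertices, 5 edges.
rank ∂_0 = 0, rank ∂_1 = 4 ⇒ b_0 = 5 − 0 − 4 = 1; all invariant factors of ∂_1 are 1 so no torsion. So H_0 ≅ Z.
rank ∂_1 = 4, rank ∂_2 = 0 ⇒ b_1 = 5 − 4 − 0 = 1. So H_1 ≅ Z.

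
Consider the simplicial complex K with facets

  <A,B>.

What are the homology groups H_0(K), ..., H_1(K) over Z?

H_0 = Z,  H_1 = 0.

Take the total order A < B on the vertex set. Then K (dimension 1) consists of the simplices:

  0-simplices (2): A, B
  1-simplices (1): AB

Hence C_0 ≅ Z^2, C_1 ≅ Z^1.

Boundary ∂_1: C_1 → C_0 is given by ∂[p,q] = [q] − [p].
As a 2×1 matrix over Z this has rank 1, with invariant factors (1).

Reading off H_k = ker ∂_k / im ∂_{k+1}:

  H_0: rank C_0 − rank ∂_1 = 2 − 1 = 1, and the invariant factors of ∂_1 are all 1, so H_0 = Z.
  H_1: rank ker ∂_1 − rank ∂_2 = (1 − 1) − 0 = 0, and there is no ∂_2, so H_1 = 0.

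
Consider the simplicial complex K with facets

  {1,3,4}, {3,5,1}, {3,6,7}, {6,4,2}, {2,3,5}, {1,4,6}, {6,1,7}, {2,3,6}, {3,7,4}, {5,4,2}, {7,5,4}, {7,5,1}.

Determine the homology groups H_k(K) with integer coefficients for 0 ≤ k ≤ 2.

H_0 ≅ Z,  H_1 ≅ Z/2,  H_2 = 0.

K has 7 vertices, 18 edges, 12 triangles.
rank ∂_0 = 0, rank ∂_1 = 6 ⇒ b_0 = 7 − 0 − 6 = 1; all invariant factors of ∂_1 are 1 so no torsion. So H_0 = Z.
rank ∂_1 = 6, rank ∂_2 = 12 ⇒ b_1 = 18 − 6 − 12 = 0; ∂_2 has invariant factor(s) [2] giving torsion. So H_1 = Z/2.
rank ∂_2 = 12, rank ∂_3 = 0 ⇒ b_2 = 12 − 12 − 0 = 0. So H_2 = 0.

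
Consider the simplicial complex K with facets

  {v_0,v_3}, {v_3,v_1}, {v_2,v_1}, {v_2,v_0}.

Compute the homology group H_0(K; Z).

H_0 = Z.

Take the total order v_0 < v_1 < v_2 < v_3 on the vertex set. Then K (dimension 1) consists of the simplices:

  0-simplices (4): [v_0], [v_1], [v_2], [v_3]
  1-simplices (4): [v_0,v_2], [v_0,v_3], [v_1,v_2], [v_1,v_3]

giving chain groups C_0 ≅ Z^4, C_1 ≅ Z^4.

∂_1: C_1 → C_0 sends each edge [p,q] (with p < q) to q − p. For instance
  ∂[v_0,v_3] = [v_3] − [v_0].
The 4×4 boundary matrix has rank 3 and Smith normal form diag(1,1,1).

Reading off H_k = ker ∂_k / im ∂_{k+1}:

  H_0: rank C_0 − rank ∂_1 = 4 − 3 = 1, and the invariant factors of ∂_1 are all 1, so H_0 ≅ Z.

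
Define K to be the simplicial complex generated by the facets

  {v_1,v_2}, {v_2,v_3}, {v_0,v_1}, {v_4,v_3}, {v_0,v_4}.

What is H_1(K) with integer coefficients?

Fix the vertex order v_0 < v_1 < v_2 < v_3 < v_4 and write every simplex with vertices in increasing order. Then dim K = 1 and the simplices of K are:

  0-simplices (5): [v_0], [v_1], [v_2], [v_3], [v_4]
  1-simplices (5): [v_0,v_1], [v_0,v_4], [v_1,v_2], [v_2,v_3], [v_3,v_4]

giving chain groups C_0 ≅ Z^5, C_1 ≅ Z^5.

∂_1: C_1 → C_0 sends each edge [p,q] (with p < q) to q − p. For instance
  ∂[v_0,v_1] = [v_1] − [v_0].
This gives a 5×5 integer matrix of rank 4; reducing to Smith normal form yields diagonal entries (1,1,1,1).

Computing H_k = (kernel of ∂_k) / (image of ∂_{k+1}):

  H_1: rank ker ∂_1 − rank ∂_2 = (5 − 4) − 0 = 1, and there is no ∂_2, so H_1 ≅ Z.

H_1 ≅ Z.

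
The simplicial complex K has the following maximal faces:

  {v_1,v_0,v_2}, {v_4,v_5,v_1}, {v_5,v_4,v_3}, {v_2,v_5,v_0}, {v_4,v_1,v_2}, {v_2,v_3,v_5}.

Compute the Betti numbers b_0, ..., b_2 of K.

b_0 = 1, b_1 = 1, b_2 = 0.

Take the total order v_0 < v_1 < v_2 < v_3 < v_4 < v_5 on the vertex set. Then K (dimension 2) consists of the simplices:

  0-simplices (6): [v_0], [v_1], [v_2], [v_3], [v_4], [v_5]
  1-simplices (12): [v_0,v_1], [v_0,v_2], [v_0,v_5], [v_1,v_2], [v_1,v_4], [v_1,v_5], [v_2,v_3], [v_2,v_4], [v_2,v_5], [v_3,v_4], [v_3,v_5], [v_4,v_5]
  2-simplices (6): [v_0,v_1,v_2], [v_0,v_2,v_5], [v_1,v_2,v_4], [v_1,v_4,v_5], [v_2,v_3,v_5], [v_3,v_4,v_5]

Hence C_0 ≅ Z^6, C_1 ≅ Z^12, C_2 ≅ Z^6.

Boundary ∂_1: C_1 → C_0 sends each edge [p,q] (with p < q) to q − p.
As a 6×12 matrix over Z this has rank 5, with invariant factors (1,1,1,1,1).

The boundary map ∂_2: C_2 → C_1 acts by ∂[p,q,r] = [q,r] − [p,r] + [p,q]. For instance
  ∂[v_3,v_4,v_5] = [v_4,v_5] − [v_3,v_5] + [v_3,v_4],
  ∂[v_0,v_2,v_5] = [v_2,v_5] − [v_0,v_5] + [v_0,v_2].
This gives a 12×6 integer matrix of rank 6; reducing to Smith normal form yields diagonal entries (1,1,1,1,1,1).

Reading off H_k = ker ∂_k / im ∂_{k+1}:

  H_0: rank C_0 − rank ∂_1 = 6 − 5 = 1, and the invariant factors of ∂_1 are all 1, so H_0 ≅ Z.
  H_1: rank ker ∂_1 − rank ∂_2 = (12 − 5) − 6 = 1, and the invariant factors of ∂_2 are all 1, so H_1 ≅ Z.
  H_2: rank ker ∂_2 − rank ∂_3 = (6 − 6) − 0 = 0, and there is no ∂_3, so H_2 ≅ 0.

(K is a triangulation of the cylinder S^1 x I.)

Hence the Betti numbers are b_0 = 1, b_1 = 1, b_2 = 0.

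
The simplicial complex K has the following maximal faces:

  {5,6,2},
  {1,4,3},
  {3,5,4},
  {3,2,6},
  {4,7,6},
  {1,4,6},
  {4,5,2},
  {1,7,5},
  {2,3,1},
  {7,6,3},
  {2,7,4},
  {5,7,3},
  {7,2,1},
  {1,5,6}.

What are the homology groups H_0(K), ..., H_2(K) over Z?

We work with the vertex ordering 1 < 2 < 3 < 4 < 5 < 6 < 7. The simplices of K, each written with vertices in increasing order, are:

  0-simplices (7): [1], [2], [3], [4], [5], [6], [7]
  1-simplices (21): [1,2], [1,3], [1,4], [1,5], [1,6], [1,7], [2,3], [2,4], [2,5], [2,6], [2,7], [3,4], [3,5], [3,6], [3,7], [4,5], [4,6], [4,7], [5,6], [5,7], [6,7]
  2-simplices (14): [1,2,3], [1,2,7], [1,3,4], [1,4,6], [1,5,6], [1,5,7], [2,3,6], [2,4,5], [2,4,7], [2,5,6], [3,4,5], [3,5,7], [3,6,7], [4,6,7]

Hence C_0 ≅ Z^7, C_1 ≅ Z^21, C_2 ≅ Z^14.

∂_1: C_1 → C_0 is given by ∂[p,q] = [q] − [p]. For instance
  ∂[1,7] = [7] − [1].
The 7×21 boundary matrix has rank 6 and Smith normal form diag(1,1,1,1,1,1).

Boundary ∂_2: C_2 → C_1 acts by ∂[p,q,r] = [q,r] − [p,r] + [p,q]. For instance
  ∂[1,2,3] = [2,3] − [1,3] + [1,2],
  ∂[1,4,6] = [4,6] − [1,6] + [1,4].
The 21×14 boundary matrix has rank 13 and Smith normal form diag(1,1,1,1,1,1,1,1,1,1,1,1,1).

Now H_k = ker ∂_k / im ∂_{k+1}, so:

  H_0: rank C_0 − rank ∂_1 = 7 − 6 = 1, and the invariant factors of ∂_1 are all 1, so H_0 = Z.
  H_1: rank ker ∂_1 − rank ∂_2 = (21 − 6) − 13 = 2, and the invariant factors of ∂_2 are all 1, so H_1 = Z^2.
  H_2: rank ker ∂_2 − rank ∂_3 = (14 − 13) − 0 = 1, and there is no ∂_3, so H_2 = Z.

H_0 ≅ Z,  H_1 ≅ Z^2,  H_2 ≅ Z.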